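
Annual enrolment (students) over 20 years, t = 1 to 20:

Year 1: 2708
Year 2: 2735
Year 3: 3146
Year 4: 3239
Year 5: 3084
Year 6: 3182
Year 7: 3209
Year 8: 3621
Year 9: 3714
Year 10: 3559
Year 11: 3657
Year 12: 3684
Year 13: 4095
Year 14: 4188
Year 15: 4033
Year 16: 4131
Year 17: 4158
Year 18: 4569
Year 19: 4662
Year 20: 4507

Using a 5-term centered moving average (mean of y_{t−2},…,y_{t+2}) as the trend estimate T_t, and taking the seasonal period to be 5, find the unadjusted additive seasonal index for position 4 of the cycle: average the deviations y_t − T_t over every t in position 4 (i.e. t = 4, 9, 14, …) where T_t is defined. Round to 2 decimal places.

Season position 4 occurs at t = 4, 9, 14 (where T_t is defined).
t=4: T_4 = 3077.2000; y_4 − T_4 = 3239 − 3077.2000 = 161.8000
t=9: T_9 = 3552.0000; y_9 − T_9 = 3714 − 3552.0000 = 162.0000
t=14: T_14 = 4026.2000; y_14 − T_14 = 4188 − 4026.2000 = 161.8000
Mean deviation: (161.8000 + 162.0000 + 161.8000) / 3 = 161.87

161.87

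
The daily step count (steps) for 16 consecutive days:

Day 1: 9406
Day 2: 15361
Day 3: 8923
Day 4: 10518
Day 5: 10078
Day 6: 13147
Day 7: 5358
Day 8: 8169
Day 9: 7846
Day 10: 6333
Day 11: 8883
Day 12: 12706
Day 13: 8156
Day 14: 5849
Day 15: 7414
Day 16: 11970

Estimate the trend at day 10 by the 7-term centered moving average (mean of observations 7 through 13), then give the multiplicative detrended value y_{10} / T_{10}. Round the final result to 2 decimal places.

0.77

Trend T_10 = (5358 + 8169 + 7846 + 6333 + 8883 + 12706 + 8156) / 7 = 57451/7 = 8207.2857
Ratio to trend: 6333 / 8207.2857 = 0.77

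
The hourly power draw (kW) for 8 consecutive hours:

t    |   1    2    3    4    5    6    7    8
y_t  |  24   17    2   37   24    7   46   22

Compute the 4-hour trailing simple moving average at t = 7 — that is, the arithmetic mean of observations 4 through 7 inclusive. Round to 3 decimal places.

28.500

Sum of periods 4–7: 37 + 24 + 7 + 46 = 114
Divide by 4: 114 / 4 = 28.500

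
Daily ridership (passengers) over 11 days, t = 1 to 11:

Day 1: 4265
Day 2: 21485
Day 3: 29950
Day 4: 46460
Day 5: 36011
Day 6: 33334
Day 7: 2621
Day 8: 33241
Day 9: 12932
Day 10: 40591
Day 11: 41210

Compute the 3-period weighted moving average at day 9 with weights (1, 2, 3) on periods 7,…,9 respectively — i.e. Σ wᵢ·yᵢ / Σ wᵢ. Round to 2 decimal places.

17983.17

Weighted sum: 1·2621 + 2·33241 + 3·12932 = 2621 + 66482 + 38796 = 107899
Weight total: 1 + 2 + 3 = 6
WMA = 107899 / 6 = 17983.17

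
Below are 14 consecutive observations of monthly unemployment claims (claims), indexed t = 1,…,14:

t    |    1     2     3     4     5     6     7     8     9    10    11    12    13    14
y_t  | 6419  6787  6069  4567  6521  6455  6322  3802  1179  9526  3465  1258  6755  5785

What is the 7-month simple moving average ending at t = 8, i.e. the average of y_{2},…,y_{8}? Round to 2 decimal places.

Sum of periods 2–8: 6787 + 6069 + 4567 + 6521 + 6455 + 6322 + 3802 = 40523
Divide by 7: 40523 / 7 = 5789.00

5789.00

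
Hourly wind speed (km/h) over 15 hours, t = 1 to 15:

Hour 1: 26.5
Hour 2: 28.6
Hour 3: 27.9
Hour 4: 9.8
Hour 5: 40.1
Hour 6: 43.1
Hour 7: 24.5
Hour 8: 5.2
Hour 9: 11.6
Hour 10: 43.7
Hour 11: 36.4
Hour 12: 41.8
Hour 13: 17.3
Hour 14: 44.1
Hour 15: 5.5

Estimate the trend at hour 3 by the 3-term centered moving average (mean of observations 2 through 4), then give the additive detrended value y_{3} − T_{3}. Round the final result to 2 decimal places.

Trend T_3 = (28.6 + 27.9 + 9.8) / 3 = 66.3/3 = 22.1000
Detrended value: 27.9 − 22.1000 = 5.80

5.80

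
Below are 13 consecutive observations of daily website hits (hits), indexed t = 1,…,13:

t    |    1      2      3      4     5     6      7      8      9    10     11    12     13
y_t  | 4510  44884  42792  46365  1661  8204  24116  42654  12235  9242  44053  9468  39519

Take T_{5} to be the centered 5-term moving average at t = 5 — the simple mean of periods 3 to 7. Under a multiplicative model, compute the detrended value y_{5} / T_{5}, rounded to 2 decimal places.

Trend T_5 = (42792 + 46365 + 1661 + 8204 + 24116) / 5 = 123138/5 = 24627.6000
Ratio to trend: 1661 / 24627.6000 = 0.07

0.07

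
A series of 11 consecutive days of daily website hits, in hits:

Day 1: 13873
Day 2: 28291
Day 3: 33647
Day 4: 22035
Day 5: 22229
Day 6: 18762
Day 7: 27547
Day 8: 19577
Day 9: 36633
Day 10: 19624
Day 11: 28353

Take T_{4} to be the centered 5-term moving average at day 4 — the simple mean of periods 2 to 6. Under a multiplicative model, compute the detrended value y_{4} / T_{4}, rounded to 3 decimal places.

Trend T_4 = (28291 + 33647 + 22035 + 22229 + 18762) / 5 = 124964/5 = 24992.80000
Ratio to trend: 22035 / 24992.80000 = 0.882

0.882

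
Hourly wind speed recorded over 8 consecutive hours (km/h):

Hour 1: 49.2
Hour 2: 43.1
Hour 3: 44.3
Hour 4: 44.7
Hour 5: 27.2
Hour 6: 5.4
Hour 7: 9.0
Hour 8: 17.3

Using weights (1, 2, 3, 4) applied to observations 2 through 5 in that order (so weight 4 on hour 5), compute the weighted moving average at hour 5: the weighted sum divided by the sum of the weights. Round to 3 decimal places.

Weighted sum: 1·43.1 + 2·44.3 + 3·44.7 + 4·27.2 = 43.1 + 88.6 + 134.1 + 108.8 = 374.6
Weight total: 1 + 2 + 3 + 4 = 10
WMA = 374.6 / 10 = 37.460

37.460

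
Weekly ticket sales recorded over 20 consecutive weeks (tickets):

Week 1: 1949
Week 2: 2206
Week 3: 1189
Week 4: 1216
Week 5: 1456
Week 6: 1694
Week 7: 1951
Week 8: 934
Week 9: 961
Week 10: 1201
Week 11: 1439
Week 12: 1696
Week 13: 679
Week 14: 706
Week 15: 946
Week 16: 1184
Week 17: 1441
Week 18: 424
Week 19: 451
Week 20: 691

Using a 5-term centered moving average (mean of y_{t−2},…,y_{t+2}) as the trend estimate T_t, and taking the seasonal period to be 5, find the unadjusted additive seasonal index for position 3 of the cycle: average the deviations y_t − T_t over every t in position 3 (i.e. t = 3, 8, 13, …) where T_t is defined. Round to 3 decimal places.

Season position 3 occurs at t = 3, 8, 13, 18 (where T_t is defined).
t=3: T_3 = 1603.20000; y_3 − T_3 = 1189 − 1603.20000 = -414.20000
t=8: T_8 = 1348.20000; y_8 − T_8 = 934 − 1348.20000 = -414.20000
t=13: T_13 = 1093.20000; y_13 − T_13 = 679 − 1093.20000 = -414.20000
t=18: T_18 = 838.20000; y_18 − T_18 = 424 − 838.20000 = -414.20000
Mean deviation: (-414.20000 + -414.20000 + -414.20000 + -414.20000) / 4 = -414.200

-414.200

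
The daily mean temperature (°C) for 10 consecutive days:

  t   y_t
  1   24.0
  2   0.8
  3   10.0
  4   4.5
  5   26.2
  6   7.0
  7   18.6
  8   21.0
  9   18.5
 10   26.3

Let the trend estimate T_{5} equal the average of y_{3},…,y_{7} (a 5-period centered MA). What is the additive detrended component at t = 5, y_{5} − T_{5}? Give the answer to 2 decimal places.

Trend T_5 = (10.0 + 4.5 + 26.2 + 7.0 + 18.6) / 5 = 66.3/5 = 13.2600
Detrended value: 26.2 − 13.2600 = 12.94

12.94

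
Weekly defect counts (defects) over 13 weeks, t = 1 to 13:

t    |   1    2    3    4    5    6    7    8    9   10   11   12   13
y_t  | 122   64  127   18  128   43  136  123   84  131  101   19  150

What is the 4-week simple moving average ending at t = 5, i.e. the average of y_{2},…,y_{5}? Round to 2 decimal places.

84.25

Sum of periods 2–5: 64 + 127 + 18 + 128 = 337
Divide by 4: 337 / 4 = 84.25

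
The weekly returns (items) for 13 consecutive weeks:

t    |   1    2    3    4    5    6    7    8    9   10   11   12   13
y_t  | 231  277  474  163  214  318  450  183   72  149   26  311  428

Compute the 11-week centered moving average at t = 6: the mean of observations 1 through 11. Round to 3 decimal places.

232.455

Sum of periods 1–11: 231 + 277 + 474 + 163 + 214 + 318 + 450 + 183 + 72 + 149 + 26 = 2557
Divide by 11: 2557 / 11 = 232.455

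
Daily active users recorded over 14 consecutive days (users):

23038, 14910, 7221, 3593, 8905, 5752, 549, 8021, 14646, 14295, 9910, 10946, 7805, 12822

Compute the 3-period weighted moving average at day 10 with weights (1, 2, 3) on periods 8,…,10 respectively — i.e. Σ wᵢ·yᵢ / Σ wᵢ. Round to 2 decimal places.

Weighted sum: 1·8021 + 2·14646 + 3·14295 = 8021 + 29292 + 42885 = 80198
Weight total: 1 + 2 + 3 = 6
WMA = 80198 / 6 = 13366.33

13366.33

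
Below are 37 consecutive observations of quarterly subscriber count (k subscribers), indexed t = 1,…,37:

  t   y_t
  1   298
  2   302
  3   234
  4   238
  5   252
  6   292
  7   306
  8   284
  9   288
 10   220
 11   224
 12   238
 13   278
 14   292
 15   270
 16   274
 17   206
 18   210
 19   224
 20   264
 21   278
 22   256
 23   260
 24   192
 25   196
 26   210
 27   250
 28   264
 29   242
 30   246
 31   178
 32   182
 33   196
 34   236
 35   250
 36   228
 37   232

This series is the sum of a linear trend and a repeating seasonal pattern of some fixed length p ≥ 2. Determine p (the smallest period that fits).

7

First differences y_{t+1} − y_t: 4, -68, 4, 14, 40, 14, -22, 4, -68, 4, 14, 40, 14, -22, 4, -68, …
The difference pattern repeats every 7 terms and not for any smaller step, so p = 7.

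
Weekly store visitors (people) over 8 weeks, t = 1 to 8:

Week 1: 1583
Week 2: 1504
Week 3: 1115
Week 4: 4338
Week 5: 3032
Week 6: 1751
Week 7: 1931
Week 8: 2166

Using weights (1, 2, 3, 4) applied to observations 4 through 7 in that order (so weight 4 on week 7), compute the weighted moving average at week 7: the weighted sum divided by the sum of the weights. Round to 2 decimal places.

Weighted sum: 1·4338 + 2·3032 + 3·1751 + 4·1931 = 4338 + 6064 + 5253 + 7724 = 23379
Weight total: 1 + 2 + 3 + 4 = 10
WMA = 23379 / 10 = 2337.90

2337.90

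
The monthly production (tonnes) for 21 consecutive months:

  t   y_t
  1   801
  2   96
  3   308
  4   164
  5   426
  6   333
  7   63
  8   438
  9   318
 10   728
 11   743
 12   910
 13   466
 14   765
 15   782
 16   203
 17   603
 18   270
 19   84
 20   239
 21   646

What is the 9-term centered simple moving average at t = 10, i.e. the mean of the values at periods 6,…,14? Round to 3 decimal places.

Sum of periods 6–14: 333 + 63 + 438 + 318 + 728 + 743 + 910 + 466 + 765 = 4764
Divide by 9: 4764 / 9 = 529.333

529.333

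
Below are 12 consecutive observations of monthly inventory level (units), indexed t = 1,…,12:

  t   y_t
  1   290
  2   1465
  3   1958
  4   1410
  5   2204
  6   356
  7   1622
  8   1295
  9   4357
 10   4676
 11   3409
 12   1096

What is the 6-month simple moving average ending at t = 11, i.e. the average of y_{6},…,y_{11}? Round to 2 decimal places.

Sum of periods 6–11: 356 + 1622 + 1295 + 4357 + 4676 + 3409 = 15715
Divide by 6: 15715 / 6 = 2619.17

2619.17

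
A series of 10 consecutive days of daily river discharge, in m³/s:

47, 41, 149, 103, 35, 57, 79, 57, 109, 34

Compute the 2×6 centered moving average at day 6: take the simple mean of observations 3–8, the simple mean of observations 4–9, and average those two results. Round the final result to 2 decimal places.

76.67

Sum over 3–8: 149 + 103 + 35 + 57 + 79 + 57 = 480
Sum over 4–9: 103 + 35 + 57 + 79 + 57 + 109 = 440
CMA at t=6 = (480 + 440) / (2·6) = 920 / 12 = 76.67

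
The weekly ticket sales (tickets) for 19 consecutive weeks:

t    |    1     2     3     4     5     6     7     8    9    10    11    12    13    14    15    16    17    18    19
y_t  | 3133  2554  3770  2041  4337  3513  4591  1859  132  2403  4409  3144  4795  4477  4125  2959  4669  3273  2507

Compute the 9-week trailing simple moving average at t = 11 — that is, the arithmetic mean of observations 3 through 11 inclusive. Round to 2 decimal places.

Sum of periods 3–11: 3770 + 2041 + 4337 + 3513 + 4591 + 1859 + 132 + 2403 + 4409 = 27055
Divide by 9: 27055 / 9 = 3006.11

3006.11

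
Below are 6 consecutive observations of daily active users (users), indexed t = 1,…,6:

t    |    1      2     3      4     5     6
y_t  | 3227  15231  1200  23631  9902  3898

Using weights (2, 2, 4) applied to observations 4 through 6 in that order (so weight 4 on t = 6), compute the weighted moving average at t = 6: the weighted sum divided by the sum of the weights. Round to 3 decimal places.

Weighted sum: 2·23631 + 2·9902 + 4·3898 = 47262 + 19804 + 15592 = 82658
Weight total: 2 + 2 + 4 = 8
WMA = 82658 / 8 = 10332.250

10332.250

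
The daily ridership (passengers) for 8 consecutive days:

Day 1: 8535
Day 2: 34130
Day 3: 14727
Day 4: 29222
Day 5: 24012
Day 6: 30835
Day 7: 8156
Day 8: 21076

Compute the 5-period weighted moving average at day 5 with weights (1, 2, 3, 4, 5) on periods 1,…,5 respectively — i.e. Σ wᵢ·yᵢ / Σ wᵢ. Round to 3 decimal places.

Weighted sum: 1·8535 + 2·34130 + 3·14727 + 4·29222 + 5·24012 = 8535 + 68260 + 44181 + 116888 + 120060 = 357924
Weight total: 1 + 2 + 3 + 4 + 5 = 15
WMA = 357924 / 15 = 23861.600

23861.600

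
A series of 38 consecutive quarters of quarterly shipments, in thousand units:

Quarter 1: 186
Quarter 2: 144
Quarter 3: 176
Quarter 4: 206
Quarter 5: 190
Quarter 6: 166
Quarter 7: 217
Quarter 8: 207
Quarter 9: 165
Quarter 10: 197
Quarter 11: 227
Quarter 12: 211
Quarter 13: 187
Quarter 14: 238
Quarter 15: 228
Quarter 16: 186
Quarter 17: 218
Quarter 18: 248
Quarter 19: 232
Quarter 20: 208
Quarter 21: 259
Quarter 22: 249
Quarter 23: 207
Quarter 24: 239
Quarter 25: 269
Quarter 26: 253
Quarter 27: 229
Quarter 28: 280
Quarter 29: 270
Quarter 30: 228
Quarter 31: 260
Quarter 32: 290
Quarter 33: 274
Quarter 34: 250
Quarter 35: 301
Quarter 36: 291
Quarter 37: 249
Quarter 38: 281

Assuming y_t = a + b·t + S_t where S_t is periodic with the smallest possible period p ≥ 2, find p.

First differences y_{t+1} − y_t: -42, 32, 30, -16, -24, 51, -10, -42, 32, 30, -16, -24, 51, -10, -42, 32, …
The difference pattern repeats every 7 terms and not for any smaller step, so p = 7.

7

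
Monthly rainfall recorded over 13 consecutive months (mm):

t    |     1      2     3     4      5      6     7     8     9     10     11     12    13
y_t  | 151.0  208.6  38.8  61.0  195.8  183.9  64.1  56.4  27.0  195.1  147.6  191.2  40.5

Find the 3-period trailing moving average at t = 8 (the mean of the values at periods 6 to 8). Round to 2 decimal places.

101.47

Sum of periods 6–8: 183.9 + 64.1 + 56.4 = 304.4
Divide by 3: 304.4 / 3 = 101.47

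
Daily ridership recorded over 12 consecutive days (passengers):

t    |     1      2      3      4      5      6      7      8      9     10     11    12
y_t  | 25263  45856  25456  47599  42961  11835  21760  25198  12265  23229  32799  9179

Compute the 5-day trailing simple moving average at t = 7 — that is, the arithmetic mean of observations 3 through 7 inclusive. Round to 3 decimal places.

29922.200

Sum of periods 3–7: 25456 + 47599 + 42961 + 11835 + 21760 = 149611
Divide by 5: 149611 / 5 = 29922.200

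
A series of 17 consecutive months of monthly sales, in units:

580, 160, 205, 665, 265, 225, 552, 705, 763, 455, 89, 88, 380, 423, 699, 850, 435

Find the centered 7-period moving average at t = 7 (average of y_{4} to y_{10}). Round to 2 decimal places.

518.57

Sum of periods 4–10: 665 + 265 + 225 + 552 + 705 + 763 + 455 = 3630
Divide by 7: 3630 / 7 = 518.57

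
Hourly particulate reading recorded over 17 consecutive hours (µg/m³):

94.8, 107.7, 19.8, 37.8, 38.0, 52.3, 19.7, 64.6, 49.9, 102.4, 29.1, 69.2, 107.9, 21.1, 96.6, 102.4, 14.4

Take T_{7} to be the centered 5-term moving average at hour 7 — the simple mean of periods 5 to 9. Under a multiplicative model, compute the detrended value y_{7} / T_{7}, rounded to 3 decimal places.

Trend T_7 = (38.0 + 52.3 + 19.7 + 64.6 + 49.9) / 5 = 224.5/5 = 44.90000
Ratio to trend: 19.7 / 44.90000 = 0.439

0.439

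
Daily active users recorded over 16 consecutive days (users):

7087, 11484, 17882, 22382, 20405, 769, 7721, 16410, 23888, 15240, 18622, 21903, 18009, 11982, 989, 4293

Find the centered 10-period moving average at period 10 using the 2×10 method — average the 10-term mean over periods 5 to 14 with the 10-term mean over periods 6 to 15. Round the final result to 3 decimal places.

14524.100

Sum over 5–14: 20405 + 769 + 7721 + 16410 + 23888 + 15240 + 18622 + 21903 + 18009 + 11982 = 154949
Sum over 6–15: 769 + 7721 + 16410 + 23888 + 15240 + 18622 + 21903 + 18009 + 11982 + 989 = 135533
CMA at t=10 = (154949 + 135533) / (2·10) = 290482 / 20 = 14524.100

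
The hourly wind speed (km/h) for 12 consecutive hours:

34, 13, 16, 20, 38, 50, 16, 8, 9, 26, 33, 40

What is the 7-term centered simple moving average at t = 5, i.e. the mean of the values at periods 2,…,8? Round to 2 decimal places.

23.00

Sum of periods 2–8: 13 + 16 + 20 + 38 + 50 + 16 + 8 = 161
Divide by 7: 161 / 7 = 23.00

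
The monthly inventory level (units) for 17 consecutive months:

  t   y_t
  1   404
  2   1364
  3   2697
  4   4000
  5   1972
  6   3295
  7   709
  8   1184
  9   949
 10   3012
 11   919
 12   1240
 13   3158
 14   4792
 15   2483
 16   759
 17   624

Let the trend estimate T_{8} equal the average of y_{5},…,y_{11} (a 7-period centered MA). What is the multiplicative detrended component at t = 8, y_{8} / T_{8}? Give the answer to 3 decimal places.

Trend T_8 = (1972 + 3295 + 709 + 1184 + 949 + 3012 + 919) / 7 = 12040/7 = 1720.00000
Ratio to trend: 1184 / 1720.00000 = 0.688

0.688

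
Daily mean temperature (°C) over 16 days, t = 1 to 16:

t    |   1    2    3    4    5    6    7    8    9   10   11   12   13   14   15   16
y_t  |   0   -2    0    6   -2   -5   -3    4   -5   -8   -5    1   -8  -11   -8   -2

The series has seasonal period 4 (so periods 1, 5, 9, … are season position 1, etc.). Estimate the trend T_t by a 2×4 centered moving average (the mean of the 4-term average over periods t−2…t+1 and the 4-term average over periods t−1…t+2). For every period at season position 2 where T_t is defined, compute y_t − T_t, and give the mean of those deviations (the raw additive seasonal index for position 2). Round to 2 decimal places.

-4.00

Season position 2 occurs at t = 6, 10, 14 (where T_t is defined).
t=6: T_6 = -1.2500; y_6 − T_6 = -5 − -1.2500 = -3.7500
t=10: T_10 = -3.8750; y_10 − T_10 = -8 − -3.8750 = -4.1250
t=14: T_14 = -6.8750; y_14 − T_14 = -11 − -6.8750 = -4.1250
Mean deviation: (-3.7500 + -4.1250 + -4.1250) / 3 = -4.00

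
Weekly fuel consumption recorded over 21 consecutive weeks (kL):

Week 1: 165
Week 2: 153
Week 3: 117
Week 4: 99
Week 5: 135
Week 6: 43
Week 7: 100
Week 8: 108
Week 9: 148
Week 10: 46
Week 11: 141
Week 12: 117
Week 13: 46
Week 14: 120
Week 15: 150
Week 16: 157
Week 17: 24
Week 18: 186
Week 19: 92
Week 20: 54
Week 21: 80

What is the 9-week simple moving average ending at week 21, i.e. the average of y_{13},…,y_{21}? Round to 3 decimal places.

101.000

Sum of periods 13–21: 46 + 120 + 150 + 157 + 24 + 186 + 92 + 54 + 80 = 909
Divide by 9: 909 / 9 = 101.000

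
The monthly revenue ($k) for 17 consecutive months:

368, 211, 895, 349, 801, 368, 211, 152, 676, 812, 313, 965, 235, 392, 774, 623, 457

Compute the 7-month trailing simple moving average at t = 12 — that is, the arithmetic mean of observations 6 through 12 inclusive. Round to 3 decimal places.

Sum of periods 6–12: 368 + 211 + 152 + 676 + 812 + 313 + 965 = 3497
Divide by 7: 3497 / 7 = 499.571

499.571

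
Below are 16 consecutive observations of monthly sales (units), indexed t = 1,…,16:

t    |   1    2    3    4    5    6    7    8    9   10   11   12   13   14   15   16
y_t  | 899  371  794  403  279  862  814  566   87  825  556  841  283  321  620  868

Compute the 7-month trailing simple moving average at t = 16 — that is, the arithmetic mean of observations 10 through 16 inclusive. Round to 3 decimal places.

616.286

Sum of periods 10–16: 825 + 556 + 841 + 283 + 321 + 620 + 868 = 4314
Divide by 7: 4314 / 7 = 616.286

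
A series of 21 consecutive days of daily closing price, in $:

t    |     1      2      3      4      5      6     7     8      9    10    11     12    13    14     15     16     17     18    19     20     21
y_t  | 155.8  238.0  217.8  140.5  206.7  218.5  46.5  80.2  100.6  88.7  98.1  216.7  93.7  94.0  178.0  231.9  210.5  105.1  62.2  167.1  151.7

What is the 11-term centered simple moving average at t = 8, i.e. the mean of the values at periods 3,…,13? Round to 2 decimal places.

137.09

Sum of periods 3–13: 217.8 + 140.5 + 206.7 + 218.5 + 46.5 + 80.2 + 100.6 + 88.7 + 98.1 + 216.7 + 93.7 = 1508.0
Divide by 11: 1508.0 / 11 = 137.09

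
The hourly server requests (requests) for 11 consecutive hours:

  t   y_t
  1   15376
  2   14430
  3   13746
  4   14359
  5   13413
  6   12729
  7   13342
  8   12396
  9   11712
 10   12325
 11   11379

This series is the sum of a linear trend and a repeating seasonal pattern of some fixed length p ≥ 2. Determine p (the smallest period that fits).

3

First differences y_{t+1} − y_t: -946, -684, 613, -946, -684, 613, -946, -684, …
The difference pattern repeats every 3 terms and not for any smaller step, so p = 3.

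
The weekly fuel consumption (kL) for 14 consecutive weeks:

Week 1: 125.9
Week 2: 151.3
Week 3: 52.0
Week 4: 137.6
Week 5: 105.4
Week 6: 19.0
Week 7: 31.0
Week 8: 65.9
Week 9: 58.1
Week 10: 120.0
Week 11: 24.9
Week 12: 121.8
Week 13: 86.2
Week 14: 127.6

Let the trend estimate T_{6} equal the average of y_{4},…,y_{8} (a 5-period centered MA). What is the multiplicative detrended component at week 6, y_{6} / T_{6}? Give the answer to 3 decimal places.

0.265

Trend T_6 = (137.6 + 105.4 + 19.0 + 31.0 + 65.9) / 5 = 358.9/5 = 71.78000
Ratio to trend: 19.0 / 71.78000 = 0.265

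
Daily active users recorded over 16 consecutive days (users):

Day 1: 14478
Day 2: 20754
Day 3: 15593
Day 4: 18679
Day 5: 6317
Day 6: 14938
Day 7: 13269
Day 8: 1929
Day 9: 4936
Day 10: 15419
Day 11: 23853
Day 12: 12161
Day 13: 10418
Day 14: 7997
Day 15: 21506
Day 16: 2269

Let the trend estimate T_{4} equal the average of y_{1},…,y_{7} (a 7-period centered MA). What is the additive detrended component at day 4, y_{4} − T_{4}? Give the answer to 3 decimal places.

Trend T_4 = (14478 + 20754 + 15593 + 18679 + 6317 + 14938 + 13269) / 7 = 104028/7 = 14861.14286
Detrended value: 18679 − 14861.14286 = 3817.857

3817.857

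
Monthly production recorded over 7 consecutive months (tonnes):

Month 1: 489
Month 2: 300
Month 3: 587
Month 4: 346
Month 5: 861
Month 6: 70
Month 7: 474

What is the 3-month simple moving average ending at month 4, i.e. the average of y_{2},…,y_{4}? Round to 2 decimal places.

Sum of periods 2–4: 300 + 587 + 346 = 1233
Divide by 3: 1233 / 3 = 411.00

411.00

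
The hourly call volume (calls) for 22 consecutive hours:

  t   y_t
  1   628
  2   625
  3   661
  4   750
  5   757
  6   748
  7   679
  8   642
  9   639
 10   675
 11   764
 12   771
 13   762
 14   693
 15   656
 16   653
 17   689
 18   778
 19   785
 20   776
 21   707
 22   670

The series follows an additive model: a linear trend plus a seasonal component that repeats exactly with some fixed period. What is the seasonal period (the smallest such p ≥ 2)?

First differences y_{t+1} − y_t: -3, 36, 89, 7, -9, -69, -37, -3, 36, 89, 7, -9, -69, -37, -3, 36, …
The difference pattern repeats every 7 terms and not for any smaller step, so p = 7.

7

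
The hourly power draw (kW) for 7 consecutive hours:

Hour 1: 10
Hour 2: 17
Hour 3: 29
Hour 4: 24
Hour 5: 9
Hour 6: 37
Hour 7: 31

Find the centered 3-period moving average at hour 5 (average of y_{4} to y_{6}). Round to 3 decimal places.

23.333

Sum of periods 4–6: 24 + 9 + 37 = 70
Divide by 3: 70 / 3 = 23.333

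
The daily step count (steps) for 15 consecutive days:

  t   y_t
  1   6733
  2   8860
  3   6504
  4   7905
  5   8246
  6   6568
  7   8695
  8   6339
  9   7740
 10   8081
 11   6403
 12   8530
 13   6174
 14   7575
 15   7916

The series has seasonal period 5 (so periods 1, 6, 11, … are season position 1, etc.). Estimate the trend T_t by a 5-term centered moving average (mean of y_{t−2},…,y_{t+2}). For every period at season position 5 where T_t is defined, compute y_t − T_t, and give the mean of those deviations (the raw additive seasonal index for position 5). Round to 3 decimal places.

662.400

Season position 5 occurs at t = 5, 10 (where T_t is defined).
t=5: T_5 = 7583.60000; y_5 − T_5 = 8246 − 7583.60000 = 662.40000
t=10: T_10 = 7418.60000; y_10 − T_10 = 8081 − 7418.60000 = 662.40000
Mean deviation: (662.40000 + 662.40000) / 2 = 662.400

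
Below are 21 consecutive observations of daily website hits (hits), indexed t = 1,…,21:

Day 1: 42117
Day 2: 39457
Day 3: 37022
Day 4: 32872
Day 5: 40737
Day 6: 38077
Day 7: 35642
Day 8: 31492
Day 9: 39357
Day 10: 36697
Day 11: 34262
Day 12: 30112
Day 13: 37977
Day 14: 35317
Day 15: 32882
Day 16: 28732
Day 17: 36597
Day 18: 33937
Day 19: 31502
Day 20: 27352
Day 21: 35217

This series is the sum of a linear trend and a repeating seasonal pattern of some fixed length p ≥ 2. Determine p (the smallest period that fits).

First differences y_{t+1} − y_t: -2660, -2435, -4150, 7865, -2660, -2435, -4150, 7865, -2660, -2435, …
The difference pattern repeats every 4 terms and not for any smaller step, so p = 4.

4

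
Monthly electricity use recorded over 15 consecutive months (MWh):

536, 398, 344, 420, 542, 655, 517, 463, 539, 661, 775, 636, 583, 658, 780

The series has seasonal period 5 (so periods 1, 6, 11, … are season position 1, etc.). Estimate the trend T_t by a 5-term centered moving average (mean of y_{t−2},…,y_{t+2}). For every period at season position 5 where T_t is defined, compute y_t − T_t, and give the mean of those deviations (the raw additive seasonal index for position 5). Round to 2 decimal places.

46.30

Season position 5 occurs at t = 5, 10 (where T_t is defined).
t=5: T_5 = 495.6000; y_5 − T_5 = 542 − 495.6000 = 46.4000
t=10: T_10 = 614.8000; y_10 − T_10 = 661 − 614.8000 = 46.2000
Mean deviation: (46.4000 + 46.2000) / 2 = 46.30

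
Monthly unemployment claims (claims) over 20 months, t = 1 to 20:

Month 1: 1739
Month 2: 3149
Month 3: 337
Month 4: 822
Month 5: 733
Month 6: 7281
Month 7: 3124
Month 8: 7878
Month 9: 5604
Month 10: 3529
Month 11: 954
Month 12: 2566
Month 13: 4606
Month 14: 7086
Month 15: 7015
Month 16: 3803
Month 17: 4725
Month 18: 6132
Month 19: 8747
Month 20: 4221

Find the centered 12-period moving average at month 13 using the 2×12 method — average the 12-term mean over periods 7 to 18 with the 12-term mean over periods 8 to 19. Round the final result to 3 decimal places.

4986.125

Sum over 7–18: 3124 + 7878 + 5604 + 3529 + 954 + 2566 + 4606 + 7086 + 7015 + 3803 + 4725 + 6132 = 57022
Sum over 8–19: 7878 + 5604 + 3529 + 954 + 2566 + 4606 + 7086 + 7015 + 3803 + 4725 + 6132 + 8747 = 62645
CMA at t=13 = (57022 + 62645) / (2·12) = 119667 / 24 = 4986.125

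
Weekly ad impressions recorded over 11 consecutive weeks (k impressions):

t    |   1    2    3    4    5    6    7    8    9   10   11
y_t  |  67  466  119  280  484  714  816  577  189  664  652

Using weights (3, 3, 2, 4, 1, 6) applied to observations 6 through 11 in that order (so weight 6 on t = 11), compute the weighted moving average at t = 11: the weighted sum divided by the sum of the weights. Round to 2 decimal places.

582.95

Weighted sum: 3·714 + 3·816 + 2·577 + 4·189 + 1·664 + 6·652 = 2142 + 2448 + 1154 + 756 + 664 + 3912 = 11076
Weight total: 3 + 3 + 2 + 4 + 1 + 6 = 19
WMA = 11076 / 19 = 582.95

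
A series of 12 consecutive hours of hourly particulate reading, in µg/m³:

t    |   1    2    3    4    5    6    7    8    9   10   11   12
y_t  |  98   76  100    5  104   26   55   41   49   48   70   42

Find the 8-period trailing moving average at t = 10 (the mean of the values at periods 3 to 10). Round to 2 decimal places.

Sum of periods 3–10: 100 + 5 + 104 + 26 + 55 + 41 + 49 + 48 = 428
Divide by 8: 428 / 8 = 53.50

53.50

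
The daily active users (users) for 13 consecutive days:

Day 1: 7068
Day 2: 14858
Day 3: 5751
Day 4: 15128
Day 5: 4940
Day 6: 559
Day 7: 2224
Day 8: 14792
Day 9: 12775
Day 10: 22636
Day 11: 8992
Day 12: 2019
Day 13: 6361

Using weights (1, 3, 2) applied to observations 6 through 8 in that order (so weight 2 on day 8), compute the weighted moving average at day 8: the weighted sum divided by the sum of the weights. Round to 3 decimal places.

Weighted sum: 1·559 + 3·2224 + 2·14792 = 559 + 6672 + 29584 = 36815
Weight total: 1 + 3 + 2 = 6
WMA = 36815 / 6 = 6135.833

6135.833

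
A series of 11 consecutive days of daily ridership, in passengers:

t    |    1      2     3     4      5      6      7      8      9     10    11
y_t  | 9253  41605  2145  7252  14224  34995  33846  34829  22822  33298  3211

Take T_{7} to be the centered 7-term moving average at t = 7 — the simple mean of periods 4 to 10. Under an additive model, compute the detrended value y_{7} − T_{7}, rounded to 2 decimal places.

Trend T_7 = (7252 + 14224 + 34995 + 33846 + 34829 + 22822 + 33298) / 7 = 181266/7 = 25895.1429
Detrended value: 33846 − 25895.1429 = 7950.86

7950.86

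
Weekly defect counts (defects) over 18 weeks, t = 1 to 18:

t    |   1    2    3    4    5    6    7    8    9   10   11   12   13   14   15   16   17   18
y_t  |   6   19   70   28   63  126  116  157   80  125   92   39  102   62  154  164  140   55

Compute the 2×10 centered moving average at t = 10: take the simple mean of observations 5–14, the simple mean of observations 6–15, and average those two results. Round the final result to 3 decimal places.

100.750

Sum over 5–14: 63 + 126 + 116 + 157 + 80 + 125 + 92 + 39 + 102 + 62 = 962
Sum over 6–15: 126 + 116 + 157 + 80 + 125 + 92 + 39 + 102 + 62 + 154 = 1053
CMA at t=10 = (962 + 1053) / (2·10) = 2015 / 20 = 100.750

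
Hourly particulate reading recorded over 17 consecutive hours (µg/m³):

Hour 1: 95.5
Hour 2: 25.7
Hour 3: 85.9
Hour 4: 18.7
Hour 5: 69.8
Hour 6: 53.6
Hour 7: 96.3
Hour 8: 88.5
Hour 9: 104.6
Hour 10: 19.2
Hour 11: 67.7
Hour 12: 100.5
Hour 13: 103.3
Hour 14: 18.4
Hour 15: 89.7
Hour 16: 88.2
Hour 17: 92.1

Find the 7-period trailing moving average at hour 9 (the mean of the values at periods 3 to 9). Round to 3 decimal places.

Sum of periods 3–9: 85.9 + 18.7 + 69.8 + 53.6 + 96.3 + 88.5 + 104.6 = 517.4
Divide by 7: 517.4 / 7 = 73.914

73.914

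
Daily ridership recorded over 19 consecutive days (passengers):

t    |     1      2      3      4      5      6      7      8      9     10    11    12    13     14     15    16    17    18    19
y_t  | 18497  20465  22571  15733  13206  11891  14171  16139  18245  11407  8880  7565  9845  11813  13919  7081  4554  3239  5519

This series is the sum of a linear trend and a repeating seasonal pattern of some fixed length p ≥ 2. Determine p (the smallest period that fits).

First differences y_{t+1} − y_t: 1968, 2106, -6838, -2527, -1315, 2280, 1968, 2106, -6838, -2527, -1315, 2280, 1968, 2106, …
The difference pattern repeats every 6 terms and not for any smaller step, so p = 6.

6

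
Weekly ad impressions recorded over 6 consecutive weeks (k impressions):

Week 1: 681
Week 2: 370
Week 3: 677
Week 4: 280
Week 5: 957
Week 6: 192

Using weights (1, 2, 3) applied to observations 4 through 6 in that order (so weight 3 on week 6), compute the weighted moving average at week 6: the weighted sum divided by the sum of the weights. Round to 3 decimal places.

461.667

Weighted sum: 1·280 + 2·957 + 3·192 = 280 + 1914 + 576 = 2770
Weight total: 1 + 2 + 3 = 6
WMA = 2770 / 6 = 461.667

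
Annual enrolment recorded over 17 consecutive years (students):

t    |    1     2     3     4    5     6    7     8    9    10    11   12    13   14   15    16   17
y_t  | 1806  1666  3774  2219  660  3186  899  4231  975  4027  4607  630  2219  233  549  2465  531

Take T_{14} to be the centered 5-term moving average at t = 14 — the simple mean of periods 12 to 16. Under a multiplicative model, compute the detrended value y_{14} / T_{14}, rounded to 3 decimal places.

Trend T_14 = (630 + 2219 + 233 + 549 + 2465) / 5 = 6096/5 = 1219.20000
Ratio to trend: 233 / 1219.20000 = 0.191

0.191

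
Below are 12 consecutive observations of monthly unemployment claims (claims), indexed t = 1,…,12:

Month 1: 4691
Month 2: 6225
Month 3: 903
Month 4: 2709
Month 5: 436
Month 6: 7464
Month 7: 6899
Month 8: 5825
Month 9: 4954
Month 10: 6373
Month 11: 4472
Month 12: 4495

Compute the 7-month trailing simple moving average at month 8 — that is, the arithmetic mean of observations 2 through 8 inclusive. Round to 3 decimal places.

Sum of periods 2–8: 6225 + 903 + 2709 + 436 + 7464 + 6899 + 5825 = 30461
Divide by 7: 30461 / 7 = 4351.571

4351.571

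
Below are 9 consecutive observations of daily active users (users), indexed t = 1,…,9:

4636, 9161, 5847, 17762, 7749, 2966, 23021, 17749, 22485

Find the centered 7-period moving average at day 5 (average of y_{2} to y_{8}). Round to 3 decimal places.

12036.429

Sum of periods 2–8: 9161 + 5847 + 17762 + 7749 + 2966 + 23021 + 17749 = 84255
Divide by 7: 84255 / 7 = 12036.429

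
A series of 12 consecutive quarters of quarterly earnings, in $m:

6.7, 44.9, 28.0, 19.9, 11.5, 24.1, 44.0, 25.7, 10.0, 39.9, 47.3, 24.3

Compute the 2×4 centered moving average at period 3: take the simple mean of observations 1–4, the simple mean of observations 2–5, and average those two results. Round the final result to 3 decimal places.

25.475

Sum over 1–4: 6.7 + 44.9 + 28.0 + 19.9 = 99.5
Sum over 2–5: 44.9 + 28.0 + 19.9 + 11.5 = 104.3
CMA at t=3 = (99.5 + 104.3) / (2·4) = 203.8 / 8 = 25.475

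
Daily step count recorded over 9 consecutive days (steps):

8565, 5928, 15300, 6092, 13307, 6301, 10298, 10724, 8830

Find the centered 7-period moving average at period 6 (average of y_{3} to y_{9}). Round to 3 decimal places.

10121.714

Sum of periods 3–9: 15300 + 6092 + 13307 + 6301 + 10298 + 10724 + 8830 = 70852
Divide by 7: 70852 / 7 = 10121.714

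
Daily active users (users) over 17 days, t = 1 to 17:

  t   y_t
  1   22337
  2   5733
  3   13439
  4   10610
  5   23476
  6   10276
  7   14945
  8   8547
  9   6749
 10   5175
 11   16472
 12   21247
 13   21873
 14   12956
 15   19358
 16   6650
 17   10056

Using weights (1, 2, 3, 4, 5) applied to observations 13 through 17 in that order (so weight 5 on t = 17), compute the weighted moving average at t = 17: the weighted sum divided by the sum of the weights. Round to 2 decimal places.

Weighted sum: 1·21873 + 2·12956 + 3·19358 + 4·6650 + 5·10056 = 21873 + 25912 + 58074 + 26600 + 50280 = 182739
Weight total: 1 + 2 + 3 + 4 + 5 = 15
WMA = 182739 / 15 = 12182.60

12182.60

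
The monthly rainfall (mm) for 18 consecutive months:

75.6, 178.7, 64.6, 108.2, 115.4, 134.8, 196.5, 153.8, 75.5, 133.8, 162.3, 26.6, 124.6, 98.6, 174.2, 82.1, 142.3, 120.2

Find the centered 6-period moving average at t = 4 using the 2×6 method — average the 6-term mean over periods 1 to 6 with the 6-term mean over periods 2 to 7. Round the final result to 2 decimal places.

122.96

Sum over 1–6: 75.6 + 178.7 + 64.6 + 108.2 + 115.4 + 134.8 = 677.3
Sum over 2–7: 178.7 + 64.6 + 108.2 + 115.4 + 134.8 + 196.5 = 798.2
CMA at t=4 = (677.3 + 798.2) / (2·6) = 1475.5 / 12 = 122.96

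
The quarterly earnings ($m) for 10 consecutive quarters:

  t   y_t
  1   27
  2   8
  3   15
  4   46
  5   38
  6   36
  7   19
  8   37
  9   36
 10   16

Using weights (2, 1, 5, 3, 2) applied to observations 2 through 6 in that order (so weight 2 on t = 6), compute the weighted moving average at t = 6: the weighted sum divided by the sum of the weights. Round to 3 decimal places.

Weighted sum: 2·8 + 1·15 + 5·46 + 3·38 + 2·36 = 16 + 15 + 230 + 114 + 72 = 447
Weight total: 2 + 1 + 5 + 3 + 2 = 13
WMA = 447 / 13 = 34.385

34.385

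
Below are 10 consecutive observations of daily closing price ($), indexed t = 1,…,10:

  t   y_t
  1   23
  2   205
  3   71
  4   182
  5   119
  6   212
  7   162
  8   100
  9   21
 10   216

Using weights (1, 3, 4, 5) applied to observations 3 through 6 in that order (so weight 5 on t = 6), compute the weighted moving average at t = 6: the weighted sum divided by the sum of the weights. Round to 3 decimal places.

165.615

Weighted sum: 1·71 + 3·182 + 4·119 + 5·212 = 71 + 546 + 476 + 1060 = 2153
Weight total: 1 + 3 + 4 + 5 = 13
WMA = 2153 / 13 = 165.615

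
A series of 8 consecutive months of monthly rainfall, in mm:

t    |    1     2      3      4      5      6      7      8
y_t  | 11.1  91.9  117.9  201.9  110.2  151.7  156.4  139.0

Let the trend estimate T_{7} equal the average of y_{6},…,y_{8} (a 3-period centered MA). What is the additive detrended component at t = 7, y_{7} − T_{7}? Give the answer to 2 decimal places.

Trend T_7 = (151.7 + 156.4 + 139.0) / 3 = 447.1/3 = 149.0333
Detrended value: 156.4 − 149.0333 = 7.37

7.37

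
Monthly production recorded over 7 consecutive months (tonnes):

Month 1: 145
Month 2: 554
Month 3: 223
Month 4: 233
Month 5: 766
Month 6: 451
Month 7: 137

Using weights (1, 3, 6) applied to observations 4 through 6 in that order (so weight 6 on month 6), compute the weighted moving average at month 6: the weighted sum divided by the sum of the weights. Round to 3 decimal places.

Weighted sum: 1·233 + 3·766 + 6·451 = 233 + 2298 + 2706 = 5237
Weight total: 1 + 3 + 6 = 10
WMA = 5237 / 10 = 523.700

523.700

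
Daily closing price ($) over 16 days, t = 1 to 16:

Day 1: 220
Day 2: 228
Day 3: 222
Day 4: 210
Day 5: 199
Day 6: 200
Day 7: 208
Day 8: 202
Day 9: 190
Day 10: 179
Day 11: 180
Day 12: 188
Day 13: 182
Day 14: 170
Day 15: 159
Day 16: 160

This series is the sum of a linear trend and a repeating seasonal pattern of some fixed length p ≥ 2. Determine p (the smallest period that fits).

First differences y_{t+1} − y_t: 8, -6, -12, -11, 1, 8, -6, -12, -11, 1, 8, -6, …
The difference pattern repeats every 5 terms and not for any smaller step, so p = 5.

5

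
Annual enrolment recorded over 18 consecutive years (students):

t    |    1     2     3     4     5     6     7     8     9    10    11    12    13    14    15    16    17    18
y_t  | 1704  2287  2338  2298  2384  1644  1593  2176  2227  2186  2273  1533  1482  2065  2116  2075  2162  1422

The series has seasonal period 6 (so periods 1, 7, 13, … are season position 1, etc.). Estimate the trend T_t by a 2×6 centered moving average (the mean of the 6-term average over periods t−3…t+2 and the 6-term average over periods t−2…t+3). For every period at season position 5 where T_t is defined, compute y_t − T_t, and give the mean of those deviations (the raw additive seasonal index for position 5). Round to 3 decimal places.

302.667

Season position 5 occurs at t = 5, 11 (where T_t is defined).
t=5: T_5 = 2081.41667; y_5 − T_5 = 2384 − 2081.41667 = 302.58333
t=11: T_11 = 1970.25000; y_11 − T_11 = 2273 − 1970.25000 = 302.75000
Mean deviation: (302.58333 + 302.75000) / 2 = 302.667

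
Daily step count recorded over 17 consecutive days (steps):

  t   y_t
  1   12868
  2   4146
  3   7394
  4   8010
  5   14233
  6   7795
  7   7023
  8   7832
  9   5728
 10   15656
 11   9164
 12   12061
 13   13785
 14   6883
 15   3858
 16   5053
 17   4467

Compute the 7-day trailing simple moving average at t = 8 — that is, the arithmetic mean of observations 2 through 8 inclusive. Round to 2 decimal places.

Sum of periods 2–8: 4146 + 7394 + 8010 + 14233 + 7795 + 7023 + 7832 = 56433
Divide by 7: 56433 / 7 = 8061.86

8061.86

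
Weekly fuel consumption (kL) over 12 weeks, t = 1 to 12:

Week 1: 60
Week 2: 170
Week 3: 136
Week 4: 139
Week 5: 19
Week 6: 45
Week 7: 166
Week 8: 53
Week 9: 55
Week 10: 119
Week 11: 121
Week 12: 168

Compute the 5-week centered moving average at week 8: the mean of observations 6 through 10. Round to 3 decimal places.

87.600

Sum of periods 6–10: 45 + 166 + 53 + 55 + 119 = 438
Divide by 5: 438 / 5 = 87.600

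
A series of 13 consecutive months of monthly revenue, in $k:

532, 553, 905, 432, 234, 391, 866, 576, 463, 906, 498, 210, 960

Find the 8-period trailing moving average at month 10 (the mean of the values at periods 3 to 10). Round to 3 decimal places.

596.625

Sum of periods 3–10: 905 + 432 + 234 + 391 + 866 + 576 + 463 + 906 = 4773
Divide by 8: 4773 / 8 = 596.625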